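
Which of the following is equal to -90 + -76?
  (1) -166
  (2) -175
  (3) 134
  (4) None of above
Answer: 1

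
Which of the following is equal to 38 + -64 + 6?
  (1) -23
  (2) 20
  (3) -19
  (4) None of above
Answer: 4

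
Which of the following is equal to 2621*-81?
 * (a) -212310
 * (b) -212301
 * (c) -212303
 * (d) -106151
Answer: b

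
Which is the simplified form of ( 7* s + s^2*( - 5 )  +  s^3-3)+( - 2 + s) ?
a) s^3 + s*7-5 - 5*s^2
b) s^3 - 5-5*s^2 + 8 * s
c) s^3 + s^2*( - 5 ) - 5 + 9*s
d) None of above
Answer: b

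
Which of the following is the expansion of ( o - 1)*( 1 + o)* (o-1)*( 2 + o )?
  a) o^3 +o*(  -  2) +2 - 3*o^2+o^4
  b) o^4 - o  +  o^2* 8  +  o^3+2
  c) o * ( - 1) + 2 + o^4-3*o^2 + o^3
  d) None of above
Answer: c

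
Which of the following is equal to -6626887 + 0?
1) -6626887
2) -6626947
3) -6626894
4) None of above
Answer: 1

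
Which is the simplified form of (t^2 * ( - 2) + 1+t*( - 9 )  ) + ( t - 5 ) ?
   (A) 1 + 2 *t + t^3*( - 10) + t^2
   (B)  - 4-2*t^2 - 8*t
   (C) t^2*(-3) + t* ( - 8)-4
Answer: B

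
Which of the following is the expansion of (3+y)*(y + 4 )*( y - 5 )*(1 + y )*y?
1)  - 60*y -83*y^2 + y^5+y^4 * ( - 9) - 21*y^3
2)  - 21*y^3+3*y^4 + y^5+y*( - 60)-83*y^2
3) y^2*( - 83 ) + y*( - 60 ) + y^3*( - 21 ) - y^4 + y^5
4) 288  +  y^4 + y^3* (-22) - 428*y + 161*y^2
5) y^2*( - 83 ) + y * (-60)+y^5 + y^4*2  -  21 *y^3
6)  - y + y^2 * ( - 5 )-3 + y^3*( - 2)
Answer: 2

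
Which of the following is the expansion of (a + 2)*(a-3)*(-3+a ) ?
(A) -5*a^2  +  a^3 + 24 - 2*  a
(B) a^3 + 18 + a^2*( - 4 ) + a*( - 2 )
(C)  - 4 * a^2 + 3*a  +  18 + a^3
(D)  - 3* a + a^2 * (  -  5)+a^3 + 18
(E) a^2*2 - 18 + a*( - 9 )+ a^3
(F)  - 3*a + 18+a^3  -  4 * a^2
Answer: F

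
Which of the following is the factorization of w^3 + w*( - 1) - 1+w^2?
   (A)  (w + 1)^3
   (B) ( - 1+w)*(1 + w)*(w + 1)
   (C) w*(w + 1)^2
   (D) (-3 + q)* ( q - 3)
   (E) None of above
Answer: B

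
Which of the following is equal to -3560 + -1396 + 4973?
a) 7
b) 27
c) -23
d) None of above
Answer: d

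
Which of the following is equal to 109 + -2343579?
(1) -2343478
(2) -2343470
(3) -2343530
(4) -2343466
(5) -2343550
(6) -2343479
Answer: 2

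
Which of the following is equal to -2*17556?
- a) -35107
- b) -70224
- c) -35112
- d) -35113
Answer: c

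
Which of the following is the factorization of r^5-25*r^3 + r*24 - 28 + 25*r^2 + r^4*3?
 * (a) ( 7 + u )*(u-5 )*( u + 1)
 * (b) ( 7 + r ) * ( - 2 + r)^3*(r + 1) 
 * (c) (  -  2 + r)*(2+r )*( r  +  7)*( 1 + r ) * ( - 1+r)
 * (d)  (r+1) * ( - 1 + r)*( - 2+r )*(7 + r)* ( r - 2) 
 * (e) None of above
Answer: d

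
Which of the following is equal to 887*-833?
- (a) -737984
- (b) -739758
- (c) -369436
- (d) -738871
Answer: d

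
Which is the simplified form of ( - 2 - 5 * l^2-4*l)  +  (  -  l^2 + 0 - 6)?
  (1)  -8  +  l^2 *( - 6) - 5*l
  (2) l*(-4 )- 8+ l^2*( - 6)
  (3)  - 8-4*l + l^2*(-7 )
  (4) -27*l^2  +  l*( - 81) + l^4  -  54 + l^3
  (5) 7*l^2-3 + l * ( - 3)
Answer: 2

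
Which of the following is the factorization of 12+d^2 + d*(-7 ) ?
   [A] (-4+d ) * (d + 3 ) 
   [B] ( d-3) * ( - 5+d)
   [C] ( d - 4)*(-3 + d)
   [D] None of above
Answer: C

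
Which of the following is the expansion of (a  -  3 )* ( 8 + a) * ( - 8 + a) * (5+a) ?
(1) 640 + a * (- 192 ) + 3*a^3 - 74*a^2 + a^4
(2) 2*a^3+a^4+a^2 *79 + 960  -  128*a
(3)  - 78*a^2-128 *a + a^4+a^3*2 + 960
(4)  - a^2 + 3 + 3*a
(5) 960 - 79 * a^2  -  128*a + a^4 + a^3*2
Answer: 5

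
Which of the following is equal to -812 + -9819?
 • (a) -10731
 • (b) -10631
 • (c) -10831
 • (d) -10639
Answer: b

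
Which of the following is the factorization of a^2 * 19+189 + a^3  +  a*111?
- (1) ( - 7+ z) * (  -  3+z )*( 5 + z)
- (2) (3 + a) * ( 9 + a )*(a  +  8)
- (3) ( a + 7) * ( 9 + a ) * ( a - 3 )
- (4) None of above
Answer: 4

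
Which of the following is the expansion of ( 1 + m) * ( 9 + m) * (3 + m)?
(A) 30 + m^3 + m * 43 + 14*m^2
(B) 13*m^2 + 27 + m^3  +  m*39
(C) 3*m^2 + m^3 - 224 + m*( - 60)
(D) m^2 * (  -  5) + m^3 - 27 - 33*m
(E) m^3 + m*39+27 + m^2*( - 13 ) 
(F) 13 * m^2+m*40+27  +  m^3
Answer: B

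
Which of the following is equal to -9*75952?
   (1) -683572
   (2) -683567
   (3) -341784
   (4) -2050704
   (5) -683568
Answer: 5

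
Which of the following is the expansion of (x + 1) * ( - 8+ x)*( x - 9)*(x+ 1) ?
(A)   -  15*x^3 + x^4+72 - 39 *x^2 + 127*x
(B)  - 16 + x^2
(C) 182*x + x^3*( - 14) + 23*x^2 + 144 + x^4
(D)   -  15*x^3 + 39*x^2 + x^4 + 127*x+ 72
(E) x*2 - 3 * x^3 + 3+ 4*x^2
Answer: D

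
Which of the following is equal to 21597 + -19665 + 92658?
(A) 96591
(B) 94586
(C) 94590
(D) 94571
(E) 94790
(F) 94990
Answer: C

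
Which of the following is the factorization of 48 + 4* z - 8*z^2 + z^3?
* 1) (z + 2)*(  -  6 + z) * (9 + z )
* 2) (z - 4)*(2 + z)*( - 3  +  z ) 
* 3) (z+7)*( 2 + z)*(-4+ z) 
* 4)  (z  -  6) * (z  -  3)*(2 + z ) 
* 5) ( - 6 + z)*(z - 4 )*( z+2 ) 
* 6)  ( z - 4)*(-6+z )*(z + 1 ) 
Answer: 5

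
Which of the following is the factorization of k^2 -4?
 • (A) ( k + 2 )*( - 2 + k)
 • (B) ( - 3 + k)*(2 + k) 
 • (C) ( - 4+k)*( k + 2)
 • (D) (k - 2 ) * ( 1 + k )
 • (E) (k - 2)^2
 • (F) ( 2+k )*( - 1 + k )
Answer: A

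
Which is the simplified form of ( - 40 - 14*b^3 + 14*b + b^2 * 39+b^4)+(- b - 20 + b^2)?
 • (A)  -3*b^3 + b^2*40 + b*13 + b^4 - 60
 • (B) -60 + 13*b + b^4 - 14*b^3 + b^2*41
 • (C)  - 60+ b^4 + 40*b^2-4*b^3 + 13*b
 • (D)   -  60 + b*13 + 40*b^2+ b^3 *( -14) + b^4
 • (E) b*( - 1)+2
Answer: D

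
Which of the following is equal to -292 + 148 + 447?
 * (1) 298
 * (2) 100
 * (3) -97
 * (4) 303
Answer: 4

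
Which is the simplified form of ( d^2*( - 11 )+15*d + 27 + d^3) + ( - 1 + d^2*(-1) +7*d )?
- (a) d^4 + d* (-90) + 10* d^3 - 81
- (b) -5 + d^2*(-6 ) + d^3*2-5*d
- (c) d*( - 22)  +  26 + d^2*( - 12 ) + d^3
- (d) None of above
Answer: d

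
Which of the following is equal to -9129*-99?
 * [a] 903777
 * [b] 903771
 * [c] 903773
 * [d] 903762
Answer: b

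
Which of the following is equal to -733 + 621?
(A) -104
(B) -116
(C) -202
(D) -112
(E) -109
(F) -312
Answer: D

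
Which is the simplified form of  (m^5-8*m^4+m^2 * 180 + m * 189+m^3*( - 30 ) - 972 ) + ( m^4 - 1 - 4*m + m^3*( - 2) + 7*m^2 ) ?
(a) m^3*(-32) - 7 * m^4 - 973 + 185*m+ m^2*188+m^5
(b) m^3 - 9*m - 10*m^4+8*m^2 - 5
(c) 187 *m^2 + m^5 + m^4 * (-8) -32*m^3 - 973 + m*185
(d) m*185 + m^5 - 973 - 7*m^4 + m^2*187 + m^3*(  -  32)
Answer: d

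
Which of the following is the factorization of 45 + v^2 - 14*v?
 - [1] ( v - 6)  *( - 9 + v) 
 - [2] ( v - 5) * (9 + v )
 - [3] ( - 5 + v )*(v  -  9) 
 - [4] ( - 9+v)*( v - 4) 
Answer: 3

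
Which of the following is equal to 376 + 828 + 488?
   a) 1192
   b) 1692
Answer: b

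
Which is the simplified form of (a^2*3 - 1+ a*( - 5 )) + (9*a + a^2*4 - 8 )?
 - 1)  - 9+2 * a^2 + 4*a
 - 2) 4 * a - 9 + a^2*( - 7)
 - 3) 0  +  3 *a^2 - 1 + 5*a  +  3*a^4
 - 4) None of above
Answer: 4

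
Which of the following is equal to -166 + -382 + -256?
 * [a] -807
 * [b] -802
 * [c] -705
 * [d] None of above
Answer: d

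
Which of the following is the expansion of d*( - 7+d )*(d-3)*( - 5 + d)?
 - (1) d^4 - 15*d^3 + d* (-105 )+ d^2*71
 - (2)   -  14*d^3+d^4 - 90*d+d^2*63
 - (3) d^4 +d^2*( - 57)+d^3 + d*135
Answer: 1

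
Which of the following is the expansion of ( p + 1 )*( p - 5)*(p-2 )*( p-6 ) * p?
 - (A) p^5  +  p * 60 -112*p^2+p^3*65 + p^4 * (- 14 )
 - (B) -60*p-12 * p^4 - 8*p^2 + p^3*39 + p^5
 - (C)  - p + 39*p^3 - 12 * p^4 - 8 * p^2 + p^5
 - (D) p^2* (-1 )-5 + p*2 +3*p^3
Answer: B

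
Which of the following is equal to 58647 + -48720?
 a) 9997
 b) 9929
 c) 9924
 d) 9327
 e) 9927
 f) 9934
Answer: e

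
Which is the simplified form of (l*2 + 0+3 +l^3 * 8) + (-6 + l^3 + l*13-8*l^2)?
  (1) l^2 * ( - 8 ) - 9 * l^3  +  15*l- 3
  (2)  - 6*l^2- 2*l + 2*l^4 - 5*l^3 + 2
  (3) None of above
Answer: 3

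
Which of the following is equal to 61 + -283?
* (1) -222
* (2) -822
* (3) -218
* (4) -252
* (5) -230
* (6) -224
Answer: 1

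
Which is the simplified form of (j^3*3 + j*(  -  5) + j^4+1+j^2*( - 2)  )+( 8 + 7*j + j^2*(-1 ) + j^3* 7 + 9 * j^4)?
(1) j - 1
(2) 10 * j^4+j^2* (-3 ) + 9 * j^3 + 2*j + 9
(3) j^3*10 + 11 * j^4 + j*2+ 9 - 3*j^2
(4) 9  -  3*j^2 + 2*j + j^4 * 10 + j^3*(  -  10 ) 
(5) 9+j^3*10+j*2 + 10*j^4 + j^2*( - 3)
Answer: 5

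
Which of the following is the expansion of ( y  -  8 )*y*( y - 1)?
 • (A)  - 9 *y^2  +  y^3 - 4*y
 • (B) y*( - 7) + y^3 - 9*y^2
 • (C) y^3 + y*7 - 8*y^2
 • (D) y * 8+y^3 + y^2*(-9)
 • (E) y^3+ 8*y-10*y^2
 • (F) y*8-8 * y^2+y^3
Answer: D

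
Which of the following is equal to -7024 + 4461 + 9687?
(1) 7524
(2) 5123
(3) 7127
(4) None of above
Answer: 4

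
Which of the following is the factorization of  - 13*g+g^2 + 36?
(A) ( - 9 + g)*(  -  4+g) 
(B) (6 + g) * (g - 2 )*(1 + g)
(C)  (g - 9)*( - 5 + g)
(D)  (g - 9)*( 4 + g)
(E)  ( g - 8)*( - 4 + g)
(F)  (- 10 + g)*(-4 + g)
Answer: A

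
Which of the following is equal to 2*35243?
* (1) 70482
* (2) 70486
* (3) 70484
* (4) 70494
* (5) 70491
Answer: 2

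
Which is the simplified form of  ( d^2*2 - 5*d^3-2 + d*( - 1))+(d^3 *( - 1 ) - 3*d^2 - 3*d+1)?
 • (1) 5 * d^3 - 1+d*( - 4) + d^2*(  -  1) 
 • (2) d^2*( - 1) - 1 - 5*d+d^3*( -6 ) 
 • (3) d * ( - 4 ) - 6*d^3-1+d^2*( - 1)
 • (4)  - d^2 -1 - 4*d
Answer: 3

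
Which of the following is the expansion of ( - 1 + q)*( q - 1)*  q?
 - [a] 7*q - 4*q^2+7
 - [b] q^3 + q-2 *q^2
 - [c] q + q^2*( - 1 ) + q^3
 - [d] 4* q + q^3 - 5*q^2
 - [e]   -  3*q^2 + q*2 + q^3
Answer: b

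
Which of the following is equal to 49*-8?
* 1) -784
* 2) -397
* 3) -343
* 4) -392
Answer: 4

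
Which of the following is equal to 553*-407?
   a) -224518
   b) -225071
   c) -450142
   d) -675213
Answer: b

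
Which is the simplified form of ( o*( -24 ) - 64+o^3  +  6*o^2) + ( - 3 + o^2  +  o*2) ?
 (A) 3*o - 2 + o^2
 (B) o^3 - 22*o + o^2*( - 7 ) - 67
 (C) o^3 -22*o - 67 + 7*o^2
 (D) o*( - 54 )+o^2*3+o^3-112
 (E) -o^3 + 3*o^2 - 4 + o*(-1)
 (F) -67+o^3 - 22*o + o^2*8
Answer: C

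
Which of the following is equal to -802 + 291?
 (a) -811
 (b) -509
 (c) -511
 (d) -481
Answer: c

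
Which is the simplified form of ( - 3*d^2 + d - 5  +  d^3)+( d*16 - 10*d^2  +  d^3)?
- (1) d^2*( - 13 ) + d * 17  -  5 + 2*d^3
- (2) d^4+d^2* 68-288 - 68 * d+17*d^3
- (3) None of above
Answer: 1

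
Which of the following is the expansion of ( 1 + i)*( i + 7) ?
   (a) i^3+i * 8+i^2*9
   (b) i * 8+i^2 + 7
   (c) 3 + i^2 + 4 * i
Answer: b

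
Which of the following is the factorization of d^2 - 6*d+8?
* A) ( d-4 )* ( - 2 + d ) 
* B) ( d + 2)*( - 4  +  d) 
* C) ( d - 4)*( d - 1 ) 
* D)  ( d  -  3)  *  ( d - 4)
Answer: A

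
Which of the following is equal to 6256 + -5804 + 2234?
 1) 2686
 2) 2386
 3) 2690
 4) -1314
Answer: 1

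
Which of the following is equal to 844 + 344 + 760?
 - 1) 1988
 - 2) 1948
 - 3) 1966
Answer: 2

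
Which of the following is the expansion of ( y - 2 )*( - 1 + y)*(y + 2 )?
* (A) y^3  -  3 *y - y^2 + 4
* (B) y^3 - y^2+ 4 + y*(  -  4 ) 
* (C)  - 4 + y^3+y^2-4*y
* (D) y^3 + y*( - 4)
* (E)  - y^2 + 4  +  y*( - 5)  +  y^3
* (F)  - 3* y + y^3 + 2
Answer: B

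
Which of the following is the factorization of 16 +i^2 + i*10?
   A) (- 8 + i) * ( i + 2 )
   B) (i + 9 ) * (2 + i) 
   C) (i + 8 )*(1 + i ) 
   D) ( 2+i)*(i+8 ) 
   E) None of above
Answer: D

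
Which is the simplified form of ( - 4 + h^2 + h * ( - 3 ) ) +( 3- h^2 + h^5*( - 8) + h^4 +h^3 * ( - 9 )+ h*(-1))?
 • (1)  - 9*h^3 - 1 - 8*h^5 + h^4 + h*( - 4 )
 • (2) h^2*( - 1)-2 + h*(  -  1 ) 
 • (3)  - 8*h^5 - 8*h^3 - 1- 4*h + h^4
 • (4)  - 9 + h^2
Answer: 1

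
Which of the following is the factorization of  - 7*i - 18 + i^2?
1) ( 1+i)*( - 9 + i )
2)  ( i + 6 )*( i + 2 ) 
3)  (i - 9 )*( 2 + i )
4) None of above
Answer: 3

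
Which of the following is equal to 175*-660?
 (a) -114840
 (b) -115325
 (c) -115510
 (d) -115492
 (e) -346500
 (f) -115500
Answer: f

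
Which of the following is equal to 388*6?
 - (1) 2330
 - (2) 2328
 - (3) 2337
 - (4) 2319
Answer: 2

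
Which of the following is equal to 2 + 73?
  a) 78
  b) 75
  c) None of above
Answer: b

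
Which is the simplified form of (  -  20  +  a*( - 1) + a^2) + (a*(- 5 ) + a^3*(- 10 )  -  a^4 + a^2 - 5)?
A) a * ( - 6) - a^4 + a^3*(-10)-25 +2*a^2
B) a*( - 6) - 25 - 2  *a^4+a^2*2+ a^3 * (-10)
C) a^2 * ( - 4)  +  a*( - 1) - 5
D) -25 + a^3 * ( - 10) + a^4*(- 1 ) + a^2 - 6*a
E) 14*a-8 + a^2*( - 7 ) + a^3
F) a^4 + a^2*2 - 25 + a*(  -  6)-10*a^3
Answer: A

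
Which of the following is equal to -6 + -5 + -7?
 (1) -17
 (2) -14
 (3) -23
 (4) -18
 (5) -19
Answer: 4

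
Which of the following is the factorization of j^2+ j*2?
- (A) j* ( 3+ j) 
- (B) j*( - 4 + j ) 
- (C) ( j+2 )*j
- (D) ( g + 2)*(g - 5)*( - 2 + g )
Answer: C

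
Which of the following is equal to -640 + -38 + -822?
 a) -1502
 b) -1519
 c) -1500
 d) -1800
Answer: c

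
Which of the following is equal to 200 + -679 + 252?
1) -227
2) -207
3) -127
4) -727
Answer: 1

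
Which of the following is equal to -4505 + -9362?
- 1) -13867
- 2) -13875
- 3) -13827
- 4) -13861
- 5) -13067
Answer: 1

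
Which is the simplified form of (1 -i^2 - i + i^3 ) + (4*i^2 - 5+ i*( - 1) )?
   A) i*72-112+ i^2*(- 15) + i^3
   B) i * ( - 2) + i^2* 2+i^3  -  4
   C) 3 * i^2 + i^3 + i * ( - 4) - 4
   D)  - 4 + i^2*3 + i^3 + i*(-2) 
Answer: D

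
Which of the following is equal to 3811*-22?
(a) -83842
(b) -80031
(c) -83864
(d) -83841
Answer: a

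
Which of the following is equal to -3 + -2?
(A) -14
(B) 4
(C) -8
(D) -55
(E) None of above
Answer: E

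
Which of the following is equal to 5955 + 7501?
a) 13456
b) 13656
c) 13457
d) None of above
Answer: a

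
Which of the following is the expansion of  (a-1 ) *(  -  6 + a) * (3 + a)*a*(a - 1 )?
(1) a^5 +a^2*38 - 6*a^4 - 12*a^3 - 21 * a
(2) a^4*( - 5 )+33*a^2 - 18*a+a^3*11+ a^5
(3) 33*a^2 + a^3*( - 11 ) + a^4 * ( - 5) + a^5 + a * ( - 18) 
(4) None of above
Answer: 3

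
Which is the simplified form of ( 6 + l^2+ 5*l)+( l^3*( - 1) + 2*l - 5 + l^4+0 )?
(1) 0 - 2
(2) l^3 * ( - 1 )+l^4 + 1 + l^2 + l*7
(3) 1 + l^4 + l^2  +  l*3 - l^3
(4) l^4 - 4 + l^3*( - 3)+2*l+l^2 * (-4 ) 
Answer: 2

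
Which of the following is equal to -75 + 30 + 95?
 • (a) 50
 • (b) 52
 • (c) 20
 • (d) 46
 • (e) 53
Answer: a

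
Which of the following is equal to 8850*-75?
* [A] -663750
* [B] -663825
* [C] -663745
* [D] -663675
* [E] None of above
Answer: A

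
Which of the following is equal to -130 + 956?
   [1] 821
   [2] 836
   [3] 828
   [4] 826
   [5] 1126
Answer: 4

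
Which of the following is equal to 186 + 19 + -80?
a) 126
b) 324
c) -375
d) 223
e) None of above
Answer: e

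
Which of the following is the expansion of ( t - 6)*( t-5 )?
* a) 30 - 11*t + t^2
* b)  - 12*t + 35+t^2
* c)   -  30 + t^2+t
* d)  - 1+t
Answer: a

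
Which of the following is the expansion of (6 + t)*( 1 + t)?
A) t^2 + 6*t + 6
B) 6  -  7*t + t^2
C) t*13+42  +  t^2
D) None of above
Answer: D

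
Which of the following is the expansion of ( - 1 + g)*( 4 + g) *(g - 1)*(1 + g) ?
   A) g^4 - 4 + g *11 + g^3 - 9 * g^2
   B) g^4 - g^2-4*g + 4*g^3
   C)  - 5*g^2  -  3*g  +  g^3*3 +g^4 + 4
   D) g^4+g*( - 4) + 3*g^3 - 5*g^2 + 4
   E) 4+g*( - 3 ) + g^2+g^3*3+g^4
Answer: C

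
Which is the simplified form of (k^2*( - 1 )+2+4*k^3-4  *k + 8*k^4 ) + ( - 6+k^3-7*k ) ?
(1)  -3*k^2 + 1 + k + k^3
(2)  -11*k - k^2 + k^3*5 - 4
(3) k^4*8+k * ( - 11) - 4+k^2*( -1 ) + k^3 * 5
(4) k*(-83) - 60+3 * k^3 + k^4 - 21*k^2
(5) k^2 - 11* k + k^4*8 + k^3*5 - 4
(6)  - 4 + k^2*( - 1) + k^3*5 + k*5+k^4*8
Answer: 3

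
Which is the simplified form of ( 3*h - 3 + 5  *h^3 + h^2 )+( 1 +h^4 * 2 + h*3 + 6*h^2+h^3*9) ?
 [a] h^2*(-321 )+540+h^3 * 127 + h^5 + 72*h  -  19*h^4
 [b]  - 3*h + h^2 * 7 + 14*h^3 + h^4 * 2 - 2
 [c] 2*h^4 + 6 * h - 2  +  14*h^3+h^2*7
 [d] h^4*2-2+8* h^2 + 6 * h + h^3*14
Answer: c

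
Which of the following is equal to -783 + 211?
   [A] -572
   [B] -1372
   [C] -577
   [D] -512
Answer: A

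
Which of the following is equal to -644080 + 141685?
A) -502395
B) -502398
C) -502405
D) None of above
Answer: A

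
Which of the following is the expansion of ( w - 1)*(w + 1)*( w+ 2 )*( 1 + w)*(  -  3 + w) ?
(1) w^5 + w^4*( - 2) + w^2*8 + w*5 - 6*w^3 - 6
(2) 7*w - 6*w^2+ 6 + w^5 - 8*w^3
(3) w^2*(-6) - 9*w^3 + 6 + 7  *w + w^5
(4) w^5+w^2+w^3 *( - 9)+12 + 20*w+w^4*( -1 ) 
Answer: 2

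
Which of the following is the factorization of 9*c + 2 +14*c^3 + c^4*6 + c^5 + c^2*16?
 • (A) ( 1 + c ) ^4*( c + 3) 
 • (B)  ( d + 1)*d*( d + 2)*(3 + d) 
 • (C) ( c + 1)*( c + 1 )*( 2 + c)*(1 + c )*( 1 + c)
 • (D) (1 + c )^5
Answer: C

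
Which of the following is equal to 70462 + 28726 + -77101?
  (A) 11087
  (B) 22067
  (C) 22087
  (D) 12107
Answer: C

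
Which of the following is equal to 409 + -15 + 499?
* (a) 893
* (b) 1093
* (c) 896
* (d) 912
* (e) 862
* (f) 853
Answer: a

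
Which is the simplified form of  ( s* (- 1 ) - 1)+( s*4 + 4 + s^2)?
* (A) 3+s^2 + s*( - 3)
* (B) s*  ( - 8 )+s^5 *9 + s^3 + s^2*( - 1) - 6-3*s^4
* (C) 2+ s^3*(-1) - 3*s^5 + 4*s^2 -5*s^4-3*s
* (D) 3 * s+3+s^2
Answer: D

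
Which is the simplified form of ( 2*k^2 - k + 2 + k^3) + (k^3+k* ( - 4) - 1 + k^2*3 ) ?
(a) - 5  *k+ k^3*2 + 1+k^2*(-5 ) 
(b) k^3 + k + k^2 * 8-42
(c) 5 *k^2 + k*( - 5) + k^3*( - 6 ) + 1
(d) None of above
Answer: d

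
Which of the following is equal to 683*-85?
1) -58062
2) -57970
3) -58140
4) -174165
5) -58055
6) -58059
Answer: 5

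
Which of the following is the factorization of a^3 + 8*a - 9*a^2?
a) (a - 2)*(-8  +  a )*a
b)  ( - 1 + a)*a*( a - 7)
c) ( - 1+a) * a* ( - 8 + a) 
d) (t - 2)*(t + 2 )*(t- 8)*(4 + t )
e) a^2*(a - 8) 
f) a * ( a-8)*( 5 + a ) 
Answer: c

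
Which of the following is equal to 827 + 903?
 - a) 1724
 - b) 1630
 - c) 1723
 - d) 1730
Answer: d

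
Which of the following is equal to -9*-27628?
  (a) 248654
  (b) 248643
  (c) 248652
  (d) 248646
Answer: c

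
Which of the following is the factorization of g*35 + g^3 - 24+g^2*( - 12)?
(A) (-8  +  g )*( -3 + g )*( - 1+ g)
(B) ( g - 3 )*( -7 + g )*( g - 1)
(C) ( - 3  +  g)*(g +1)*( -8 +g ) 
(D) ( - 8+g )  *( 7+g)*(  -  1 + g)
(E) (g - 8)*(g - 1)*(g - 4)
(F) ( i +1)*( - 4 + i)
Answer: A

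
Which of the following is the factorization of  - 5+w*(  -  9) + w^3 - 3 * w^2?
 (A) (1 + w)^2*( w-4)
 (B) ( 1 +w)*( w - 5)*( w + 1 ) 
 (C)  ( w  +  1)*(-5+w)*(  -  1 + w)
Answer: B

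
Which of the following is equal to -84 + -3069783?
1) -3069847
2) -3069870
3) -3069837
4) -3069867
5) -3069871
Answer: 4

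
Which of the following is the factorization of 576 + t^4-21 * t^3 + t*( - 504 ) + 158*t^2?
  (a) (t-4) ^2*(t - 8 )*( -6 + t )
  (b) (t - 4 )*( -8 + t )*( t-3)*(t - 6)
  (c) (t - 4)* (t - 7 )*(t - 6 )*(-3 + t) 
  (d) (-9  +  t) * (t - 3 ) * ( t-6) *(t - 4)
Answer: b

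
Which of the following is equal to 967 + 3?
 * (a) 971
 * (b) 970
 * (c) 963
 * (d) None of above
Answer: b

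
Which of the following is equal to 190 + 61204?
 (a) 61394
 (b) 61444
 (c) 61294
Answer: a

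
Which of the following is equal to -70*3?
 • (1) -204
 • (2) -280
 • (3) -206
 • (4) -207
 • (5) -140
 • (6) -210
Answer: 6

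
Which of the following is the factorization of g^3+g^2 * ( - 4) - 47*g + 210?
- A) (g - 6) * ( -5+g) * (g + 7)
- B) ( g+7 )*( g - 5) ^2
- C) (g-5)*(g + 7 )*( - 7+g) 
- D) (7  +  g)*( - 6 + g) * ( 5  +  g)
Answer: A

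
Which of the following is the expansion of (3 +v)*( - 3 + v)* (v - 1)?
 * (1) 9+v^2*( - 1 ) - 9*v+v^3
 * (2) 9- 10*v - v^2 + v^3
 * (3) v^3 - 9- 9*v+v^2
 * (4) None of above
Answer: 1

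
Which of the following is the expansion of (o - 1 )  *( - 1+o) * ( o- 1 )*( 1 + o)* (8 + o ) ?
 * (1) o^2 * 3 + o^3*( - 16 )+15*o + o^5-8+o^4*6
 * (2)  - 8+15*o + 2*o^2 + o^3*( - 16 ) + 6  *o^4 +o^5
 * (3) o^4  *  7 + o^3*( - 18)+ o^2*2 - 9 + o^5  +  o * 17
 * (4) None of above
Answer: 2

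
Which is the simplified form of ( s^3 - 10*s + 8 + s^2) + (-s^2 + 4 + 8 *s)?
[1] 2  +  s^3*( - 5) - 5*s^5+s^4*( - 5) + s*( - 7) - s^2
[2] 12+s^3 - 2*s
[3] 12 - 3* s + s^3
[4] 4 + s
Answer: 2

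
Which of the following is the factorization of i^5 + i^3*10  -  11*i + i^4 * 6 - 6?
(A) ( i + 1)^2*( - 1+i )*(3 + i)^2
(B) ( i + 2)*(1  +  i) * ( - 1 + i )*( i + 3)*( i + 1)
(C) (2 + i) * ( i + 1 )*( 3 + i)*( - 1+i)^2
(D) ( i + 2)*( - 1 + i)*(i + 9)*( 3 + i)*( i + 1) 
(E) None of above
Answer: B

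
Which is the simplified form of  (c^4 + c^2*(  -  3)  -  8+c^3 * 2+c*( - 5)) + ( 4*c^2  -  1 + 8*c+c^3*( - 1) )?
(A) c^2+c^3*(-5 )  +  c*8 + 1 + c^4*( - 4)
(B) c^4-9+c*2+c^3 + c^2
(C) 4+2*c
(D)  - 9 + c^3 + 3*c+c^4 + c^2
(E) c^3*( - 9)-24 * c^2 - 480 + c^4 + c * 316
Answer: D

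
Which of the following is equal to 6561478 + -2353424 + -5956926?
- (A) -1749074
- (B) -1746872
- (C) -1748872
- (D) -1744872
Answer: C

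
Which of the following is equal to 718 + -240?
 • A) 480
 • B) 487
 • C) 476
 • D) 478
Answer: D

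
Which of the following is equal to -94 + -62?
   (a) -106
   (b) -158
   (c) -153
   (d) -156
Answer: d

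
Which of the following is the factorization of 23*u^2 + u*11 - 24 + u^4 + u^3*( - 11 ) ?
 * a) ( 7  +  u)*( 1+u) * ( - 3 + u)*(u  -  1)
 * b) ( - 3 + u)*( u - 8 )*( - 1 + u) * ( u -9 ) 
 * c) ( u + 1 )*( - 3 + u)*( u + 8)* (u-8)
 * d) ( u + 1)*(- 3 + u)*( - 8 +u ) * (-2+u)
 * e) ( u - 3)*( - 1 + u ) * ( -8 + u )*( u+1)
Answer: e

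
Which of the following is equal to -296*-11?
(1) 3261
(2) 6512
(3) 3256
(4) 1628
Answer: 3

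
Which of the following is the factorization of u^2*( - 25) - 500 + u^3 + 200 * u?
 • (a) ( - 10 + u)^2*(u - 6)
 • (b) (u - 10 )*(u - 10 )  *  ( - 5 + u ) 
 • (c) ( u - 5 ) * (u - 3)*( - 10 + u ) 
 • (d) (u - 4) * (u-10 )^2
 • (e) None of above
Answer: b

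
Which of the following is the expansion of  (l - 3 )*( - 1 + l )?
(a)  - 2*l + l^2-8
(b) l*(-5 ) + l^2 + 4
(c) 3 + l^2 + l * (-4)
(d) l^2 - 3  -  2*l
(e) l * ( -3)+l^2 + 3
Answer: c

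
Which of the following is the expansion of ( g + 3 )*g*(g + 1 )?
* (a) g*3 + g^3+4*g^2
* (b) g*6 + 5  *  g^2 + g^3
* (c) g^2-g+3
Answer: a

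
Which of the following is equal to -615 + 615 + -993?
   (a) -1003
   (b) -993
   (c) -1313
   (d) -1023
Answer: b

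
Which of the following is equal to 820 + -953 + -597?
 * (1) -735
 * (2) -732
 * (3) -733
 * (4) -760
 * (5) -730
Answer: 5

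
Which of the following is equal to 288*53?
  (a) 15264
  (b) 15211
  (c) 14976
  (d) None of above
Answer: a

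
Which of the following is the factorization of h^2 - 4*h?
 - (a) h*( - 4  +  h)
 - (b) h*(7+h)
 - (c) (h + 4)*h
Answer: a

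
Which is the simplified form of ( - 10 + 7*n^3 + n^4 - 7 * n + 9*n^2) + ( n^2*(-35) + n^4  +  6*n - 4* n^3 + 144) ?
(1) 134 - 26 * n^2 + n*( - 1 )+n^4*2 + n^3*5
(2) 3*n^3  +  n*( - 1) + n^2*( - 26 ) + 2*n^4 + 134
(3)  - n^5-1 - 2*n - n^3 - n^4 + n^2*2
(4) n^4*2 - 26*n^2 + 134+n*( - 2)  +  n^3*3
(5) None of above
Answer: 2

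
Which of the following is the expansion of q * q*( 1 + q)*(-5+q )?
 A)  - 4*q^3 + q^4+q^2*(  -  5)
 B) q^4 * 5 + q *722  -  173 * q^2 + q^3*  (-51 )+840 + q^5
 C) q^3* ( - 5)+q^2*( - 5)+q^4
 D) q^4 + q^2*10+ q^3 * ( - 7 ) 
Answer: A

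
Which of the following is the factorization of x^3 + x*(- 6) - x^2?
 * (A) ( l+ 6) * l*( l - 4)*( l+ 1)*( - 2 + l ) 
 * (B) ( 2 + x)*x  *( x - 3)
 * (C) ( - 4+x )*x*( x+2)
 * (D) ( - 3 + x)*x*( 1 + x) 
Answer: B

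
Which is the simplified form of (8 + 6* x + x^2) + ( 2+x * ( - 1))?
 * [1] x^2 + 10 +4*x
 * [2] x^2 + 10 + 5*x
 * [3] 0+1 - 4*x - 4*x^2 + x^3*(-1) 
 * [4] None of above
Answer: 2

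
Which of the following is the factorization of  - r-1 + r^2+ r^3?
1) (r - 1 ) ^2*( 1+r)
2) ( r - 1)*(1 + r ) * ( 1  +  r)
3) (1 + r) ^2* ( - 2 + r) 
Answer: 2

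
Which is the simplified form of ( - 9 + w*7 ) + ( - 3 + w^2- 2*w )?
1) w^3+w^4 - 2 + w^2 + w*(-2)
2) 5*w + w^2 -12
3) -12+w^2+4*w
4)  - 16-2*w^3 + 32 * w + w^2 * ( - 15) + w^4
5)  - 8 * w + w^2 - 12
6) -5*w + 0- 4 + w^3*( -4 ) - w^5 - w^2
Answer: 2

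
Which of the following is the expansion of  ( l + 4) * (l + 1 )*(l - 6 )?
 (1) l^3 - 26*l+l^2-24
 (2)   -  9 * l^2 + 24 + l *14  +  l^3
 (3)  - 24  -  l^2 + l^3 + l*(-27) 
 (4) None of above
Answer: 4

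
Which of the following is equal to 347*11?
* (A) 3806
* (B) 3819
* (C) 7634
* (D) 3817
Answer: D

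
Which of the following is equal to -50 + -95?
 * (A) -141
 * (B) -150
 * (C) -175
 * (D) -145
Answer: D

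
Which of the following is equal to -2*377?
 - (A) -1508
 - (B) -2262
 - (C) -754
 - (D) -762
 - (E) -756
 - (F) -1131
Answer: C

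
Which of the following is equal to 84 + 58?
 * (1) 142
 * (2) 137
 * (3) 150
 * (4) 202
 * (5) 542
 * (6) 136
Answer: 1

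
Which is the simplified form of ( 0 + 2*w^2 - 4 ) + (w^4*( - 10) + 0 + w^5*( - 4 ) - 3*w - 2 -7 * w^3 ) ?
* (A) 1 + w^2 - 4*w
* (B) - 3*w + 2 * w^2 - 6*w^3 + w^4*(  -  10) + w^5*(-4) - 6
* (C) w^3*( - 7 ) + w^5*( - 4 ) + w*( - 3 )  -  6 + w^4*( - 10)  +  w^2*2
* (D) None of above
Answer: C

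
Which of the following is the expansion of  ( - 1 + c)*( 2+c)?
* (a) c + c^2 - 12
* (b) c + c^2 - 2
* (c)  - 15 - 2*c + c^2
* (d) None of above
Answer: b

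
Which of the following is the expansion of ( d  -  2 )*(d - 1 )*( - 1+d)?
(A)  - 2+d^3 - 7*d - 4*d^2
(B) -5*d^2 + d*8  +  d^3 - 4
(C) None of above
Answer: C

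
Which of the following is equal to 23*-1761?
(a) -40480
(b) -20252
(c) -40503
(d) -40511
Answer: c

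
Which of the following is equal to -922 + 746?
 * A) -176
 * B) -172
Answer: A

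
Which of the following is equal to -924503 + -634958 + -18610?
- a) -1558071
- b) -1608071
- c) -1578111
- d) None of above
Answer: d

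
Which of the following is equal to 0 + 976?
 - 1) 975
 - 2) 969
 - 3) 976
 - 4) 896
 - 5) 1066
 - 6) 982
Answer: 3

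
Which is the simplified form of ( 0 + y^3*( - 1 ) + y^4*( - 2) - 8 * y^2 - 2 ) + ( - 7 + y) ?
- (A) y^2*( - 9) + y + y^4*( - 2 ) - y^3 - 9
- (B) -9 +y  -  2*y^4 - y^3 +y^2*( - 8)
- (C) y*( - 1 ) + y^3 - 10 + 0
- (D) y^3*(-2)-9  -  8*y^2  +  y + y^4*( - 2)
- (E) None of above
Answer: B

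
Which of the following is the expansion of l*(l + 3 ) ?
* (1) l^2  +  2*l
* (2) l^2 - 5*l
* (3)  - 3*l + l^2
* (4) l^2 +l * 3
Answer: 4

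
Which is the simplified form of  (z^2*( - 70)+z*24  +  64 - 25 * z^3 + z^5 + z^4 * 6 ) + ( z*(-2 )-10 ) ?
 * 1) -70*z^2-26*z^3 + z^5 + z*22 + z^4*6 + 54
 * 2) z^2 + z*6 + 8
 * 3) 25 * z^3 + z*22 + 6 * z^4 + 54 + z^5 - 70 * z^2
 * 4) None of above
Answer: 4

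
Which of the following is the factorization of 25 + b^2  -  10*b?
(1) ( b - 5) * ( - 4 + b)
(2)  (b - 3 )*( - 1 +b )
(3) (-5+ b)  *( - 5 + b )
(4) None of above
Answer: 3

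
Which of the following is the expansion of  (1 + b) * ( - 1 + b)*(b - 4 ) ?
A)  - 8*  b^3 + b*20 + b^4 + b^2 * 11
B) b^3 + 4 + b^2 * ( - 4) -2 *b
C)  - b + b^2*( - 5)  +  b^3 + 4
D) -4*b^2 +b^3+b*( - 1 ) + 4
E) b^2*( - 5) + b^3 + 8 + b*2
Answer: D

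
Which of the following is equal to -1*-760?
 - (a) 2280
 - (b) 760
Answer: b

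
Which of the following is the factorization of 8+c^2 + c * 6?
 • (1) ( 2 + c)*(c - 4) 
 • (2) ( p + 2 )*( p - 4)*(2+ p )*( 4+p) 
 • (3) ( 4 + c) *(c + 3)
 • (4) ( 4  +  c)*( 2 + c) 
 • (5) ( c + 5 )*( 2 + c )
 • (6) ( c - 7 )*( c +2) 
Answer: 4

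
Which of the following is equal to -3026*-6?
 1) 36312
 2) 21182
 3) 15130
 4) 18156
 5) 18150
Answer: 4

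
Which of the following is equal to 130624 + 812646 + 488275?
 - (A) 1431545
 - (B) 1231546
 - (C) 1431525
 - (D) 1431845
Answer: A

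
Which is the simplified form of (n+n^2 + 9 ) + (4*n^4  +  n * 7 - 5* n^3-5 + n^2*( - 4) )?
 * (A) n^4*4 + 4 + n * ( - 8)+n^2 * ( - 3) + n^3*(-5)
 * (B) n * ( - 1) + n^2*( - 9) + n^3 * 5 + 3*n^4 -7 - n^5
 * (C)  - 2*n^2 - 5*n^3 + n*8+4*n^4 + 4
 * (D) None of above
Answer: D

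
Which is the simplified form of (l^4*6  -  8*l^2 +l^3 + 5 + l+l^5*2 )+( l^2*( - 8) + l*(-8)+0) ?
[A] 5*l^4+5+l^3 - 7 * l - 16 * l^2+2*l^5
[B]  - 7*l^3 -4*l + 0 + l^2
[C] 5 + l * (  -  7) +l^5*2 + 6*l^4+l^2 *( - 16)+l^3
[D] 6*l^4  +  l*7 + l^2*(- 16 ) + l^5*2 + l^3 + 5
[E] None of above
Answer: C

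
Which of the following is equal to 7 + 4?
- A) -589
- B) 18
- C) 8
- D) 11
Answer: D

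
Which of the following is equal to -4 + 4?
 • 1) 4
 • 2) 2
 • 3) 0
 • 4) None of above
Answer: 3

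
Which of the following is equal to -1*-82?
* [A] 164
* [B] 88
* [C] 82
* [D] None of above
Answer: C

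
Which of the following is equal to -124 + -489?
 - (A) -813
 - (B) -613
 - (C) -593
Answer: B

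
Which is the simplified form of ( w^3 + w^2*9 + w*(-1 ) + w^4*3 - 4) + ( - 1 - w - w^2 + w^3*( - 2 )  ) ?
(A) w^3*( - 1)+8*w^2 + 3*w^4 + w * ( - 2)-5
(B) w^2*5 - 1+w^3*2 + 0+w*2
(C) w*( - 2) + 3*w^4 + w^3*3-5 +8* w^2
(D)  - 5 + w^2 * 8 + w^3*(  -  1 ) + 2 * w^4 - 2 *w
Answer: A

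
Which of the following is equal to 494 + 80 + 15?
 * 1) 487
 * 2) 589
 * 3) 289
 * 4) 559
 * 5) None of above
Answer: 2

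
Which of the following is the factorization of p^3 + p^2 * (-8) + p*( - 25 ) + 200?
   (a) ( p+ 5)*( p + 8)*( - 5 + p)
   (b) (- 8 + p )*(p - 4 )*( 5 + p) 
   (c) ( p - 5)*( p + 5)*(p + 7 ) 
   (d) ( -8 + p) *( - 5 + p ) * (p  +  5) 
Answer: d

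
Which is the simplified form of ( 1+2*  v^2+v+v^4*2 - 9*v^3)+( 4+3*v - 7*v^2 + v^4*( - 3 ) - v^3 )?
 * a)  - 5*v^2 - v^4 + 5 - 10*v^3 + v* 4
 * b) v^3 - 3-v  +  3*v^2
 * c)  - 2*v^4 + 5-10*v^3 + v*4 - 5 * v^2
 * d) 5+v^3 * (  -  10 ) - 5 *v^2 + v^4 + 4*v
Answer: a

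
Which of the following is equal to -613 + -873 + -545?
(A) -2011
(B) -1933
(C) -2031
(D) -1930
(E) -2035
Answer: C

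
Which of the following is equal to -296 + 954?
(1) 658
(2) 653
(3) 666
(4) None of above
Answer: 1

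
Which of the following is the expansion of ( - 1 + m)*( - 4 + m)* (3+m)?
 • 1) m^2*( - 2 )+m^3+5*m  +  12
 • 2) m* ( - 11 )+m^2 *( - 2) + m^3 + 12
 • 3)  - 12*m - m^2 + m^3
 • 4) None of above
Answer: 2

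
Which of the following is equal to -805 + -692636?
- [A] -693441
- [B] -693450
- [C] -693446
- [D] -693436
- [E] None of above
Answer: A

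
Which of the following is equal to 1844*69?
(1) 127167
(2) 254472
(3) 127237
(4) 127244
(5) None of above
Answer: 5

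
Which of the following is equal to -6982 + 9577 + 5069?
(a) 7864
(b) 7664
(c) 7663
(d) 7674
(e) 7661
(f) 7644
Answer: b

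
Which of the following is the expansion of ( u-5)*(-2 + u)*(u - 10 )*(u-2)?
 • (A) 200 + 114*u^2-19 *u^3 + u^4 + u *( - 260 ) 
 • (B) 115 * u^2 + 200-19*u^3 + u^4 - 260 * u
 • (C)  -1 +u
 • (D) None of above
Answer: A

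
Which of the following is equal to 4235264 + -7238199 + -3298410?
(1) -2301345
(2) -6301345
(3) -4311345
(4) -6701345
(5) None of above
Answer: 2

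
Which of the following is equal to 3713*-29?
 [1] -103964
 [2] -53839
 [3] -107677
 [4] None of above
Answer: 3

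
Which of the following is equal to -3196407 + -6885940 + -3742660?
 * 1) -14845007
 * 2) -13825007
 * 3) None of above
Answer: 2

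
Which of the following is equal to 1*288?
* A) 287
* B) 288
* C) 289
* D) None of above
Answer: B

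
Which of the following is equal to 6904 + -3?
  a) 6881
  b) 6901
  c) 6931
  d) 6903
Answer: b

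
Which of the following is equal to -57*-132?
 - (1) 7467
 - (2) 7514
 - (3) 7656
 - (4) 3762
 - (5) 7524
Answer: 5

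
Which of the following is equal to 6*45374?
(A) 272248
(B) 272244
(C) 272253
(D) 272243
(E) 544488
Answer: B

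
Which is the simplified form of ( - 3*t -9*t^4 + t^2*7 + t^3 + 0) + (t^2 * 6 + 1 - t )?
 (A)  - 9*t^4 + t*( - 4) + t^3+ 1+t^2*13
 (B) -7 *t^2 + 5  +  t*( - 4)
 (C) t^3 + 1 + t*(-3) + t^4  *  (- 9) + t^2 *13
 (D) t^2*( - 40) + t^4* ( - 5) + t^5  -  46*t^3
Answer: A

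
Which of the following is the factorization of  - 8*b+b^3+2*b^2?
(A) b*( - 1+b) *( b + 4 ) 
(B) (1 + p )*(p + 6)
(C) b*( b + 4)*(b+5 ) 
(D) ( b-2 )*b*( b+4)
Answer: D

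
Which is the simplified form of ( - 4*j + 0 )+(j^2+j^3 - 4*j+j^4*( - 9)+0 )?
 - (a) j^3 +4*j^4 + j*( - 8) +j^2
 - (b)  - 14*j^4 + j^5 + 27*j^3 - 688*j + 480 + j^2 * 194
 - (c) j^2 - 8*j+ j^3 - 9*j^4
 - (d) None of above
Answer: c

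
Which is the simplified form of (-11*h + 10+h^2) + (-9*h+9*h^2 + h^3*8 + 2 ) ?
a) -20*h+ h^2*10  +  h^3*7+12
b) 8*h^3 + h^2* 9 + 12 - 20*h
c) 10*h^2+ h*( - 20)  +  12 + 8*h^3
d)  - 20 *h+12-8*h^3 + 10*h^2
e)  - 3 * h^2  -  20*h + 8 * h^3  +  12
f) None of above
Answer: c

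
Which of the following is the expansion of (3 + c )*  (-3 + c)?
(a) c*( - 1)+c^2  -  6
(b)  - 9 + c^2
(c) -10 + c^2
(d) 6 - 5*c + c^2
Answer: b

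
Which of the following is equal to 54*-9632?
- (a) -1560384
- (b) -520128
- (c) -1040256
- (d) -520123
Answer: b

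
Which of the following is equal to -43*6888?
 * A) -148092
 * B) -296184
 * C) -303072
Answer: B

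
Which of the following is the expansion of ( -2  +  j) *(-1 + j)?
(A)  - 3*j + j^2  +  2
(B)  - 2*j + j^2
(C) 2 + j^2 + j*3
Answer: A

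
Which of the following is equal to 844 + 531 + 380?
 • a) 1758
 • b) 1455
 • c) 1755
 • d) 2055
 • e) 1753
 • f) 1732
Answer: c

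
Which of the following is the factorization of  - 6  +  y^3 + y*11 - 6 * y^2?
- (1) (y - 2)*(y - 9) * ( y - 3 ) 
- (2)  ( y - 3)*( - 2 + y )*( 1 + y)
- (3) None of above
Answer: 3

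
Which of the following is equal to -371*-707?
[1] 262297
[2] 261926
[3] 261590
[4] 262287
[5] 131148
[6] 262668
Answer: 1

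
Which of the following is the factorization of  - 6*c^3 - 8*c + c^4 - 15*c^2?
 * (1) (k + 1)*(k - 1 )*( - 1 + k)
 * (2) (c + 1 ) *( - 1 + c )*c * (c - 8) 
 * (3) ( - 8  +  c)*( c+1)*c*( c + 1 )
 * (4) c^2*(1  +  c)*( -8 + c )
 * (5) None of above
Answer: 3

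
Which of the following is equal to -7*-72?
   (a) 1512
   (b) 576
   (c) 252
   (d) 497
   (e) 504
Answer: e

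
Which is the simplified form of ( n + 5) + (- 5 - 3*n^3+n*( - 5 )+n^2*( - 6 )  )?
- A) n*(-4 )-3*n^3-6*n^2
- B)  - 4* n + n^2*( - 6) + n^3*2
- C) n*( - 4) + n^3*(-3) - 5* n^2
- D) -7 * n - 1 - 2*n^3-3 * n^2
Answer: A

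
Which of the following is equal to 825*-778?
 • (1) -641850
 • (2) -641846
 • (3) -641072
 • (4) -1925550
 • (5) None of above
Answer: 1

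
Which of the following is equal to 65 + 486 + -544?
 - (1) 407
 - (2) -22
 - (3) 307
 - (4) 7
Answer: 4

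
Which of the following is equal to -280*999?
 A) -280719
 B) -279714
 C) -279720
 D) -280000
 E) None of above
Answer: C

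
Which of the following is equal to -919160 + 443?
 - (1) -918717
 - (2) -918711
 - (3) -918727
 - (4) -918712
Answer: 1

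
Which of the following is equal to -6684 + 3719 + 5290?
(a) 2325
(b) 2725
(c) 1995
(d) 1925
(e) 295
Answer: a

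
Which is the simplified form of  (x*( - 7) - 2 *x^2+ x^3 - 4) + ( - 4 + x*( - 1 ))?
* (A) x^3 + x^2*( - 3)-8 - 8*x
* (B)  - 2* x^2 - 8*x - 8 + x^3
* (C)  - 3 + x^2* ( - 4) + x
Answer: B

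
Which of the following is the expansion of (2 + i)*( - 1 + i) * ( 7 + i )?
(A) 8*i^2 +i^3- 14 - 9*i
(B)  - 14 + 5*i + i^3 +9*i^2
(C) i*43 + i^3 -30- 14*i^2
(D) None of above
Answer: D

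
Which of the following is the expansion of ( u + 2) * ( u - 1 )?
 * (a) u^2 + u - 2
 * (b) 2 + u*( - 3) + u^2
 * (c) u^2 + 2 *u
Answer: a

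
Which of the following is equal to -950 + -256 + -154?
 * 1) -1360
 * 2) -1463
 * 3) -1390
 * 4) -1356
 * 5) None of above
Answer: 1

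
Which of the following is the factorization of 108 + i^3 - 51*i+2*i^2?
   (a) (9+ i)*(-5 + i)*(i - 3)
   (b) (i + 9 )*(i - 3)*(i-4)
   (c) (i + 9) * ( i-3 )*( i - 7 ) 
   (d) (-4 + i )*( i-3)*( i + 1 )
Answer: b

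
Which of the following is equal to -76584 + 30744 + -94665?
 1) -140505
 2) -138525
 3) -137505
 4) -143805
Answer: 1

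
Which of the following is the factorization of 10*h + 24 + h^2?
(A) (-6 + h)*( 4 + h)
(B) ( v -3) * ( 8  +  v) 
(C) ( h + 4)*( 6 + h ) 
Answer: C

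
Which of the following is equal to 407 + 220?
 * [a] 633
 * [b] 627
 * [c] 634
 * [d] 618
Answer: b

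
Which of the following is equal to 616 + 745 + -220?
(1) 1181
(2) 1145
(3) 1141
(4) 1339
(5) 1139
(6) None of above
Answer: 3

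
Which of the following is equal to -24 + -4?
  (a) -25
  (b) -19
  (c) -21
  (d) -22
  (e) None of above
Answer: e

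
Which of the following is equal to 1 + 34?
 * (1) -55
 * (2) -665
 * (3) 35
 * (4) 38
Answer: 3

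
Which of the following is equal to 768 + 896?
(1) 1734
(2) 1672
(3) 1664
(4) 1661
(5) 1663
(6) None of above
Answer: 3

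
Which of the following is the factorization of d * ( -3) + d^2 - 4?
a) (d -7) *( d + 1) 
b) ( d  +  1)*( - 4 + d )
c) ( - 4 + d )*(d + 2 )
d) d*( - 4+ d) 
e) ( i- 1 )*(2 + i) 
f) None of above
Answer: b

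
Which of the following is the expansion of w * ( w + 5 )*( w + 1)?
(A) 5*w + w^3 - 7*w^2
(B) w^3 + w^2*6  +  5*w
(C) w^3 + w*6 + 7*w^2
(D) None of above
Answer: B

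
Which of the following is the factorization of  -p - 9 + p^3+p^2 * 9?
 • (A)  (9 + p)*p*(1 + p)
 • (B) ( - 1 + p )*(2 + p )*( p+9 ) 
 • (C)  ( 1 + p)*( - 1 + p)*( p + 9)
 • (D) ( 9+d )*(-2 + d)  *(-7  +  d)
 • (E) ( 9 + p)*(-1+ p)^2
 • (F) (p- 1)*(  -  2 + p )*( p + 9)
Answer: C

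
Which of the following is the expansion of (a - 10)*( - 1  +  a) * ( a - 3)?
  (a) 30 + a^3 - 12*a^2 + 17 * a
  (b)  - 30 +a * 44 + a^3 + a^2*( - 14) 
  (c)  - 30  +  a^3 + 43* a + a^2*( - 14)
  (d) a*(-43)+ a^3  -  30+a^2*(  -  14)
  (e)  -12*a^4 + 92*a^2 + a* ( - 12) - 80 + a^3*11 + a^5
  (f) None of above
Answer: c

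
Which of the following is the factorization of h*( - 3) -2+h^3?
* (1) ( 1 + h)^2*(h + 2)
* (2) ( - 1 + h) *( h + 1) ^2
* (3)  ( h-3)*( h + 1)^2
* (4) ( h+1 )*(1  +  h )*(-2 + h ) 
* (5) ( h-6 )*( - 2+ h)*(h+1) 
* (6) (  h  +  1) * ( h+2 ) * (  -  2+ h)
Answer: 4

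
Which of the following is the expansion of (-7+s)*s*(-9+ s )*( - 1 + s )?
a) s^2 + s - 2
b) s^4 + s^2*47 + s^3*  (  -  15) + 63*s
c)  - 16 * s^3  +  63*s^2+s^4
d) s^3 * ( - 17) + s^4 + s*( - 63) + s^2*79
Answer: d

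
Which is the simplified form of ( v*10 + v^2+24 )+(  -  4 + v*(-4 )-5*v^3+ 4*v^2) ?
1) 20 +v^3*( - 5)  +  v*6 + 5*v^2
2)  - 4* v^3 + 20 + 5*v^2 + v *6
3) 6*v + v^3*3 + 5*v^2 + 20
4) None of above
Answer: 1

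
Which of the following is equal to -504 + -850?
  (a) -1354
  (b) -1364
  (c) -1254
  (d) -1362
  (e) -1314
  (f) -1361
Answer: a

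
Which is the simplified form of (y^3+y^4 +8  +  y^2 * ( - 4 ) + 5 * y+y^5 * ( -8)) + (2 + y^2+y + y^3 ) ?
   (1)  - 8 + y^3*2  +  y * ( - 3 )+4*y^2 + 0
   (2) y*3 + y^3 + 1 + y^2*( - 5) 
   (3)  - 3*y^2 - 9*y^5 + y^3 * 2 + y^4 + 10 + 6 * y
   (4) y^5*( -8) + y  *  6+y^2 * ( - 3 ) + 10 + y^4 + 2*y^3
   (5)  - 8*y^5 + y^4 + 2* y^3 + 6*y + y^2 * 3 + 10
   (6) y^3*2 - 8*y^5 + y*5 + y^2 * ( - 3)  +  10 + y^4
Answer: 4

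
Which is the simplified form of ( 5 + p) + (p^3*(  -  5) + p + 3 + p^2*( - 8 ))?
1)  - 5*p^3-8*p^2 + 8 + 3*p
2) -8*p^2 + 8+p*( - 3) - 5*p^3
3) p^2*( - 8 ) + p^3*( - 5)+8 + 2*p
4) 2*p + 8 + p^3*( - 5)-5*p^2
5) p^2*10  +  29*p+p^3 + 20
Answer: 3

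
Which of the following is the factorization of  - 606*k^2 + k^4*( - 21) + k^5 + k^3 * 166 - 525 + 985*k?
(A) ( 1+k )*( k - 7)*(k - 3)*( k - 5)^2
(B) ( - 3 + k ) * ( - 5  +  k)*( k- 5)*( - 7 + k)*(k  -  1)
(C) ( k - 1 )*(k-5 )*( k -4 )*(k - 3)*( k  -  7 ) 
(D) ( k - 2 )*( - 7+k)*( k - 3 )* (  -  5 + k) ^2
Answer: B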